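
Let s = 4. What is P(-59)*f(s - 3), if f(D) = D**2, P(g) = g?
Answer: -59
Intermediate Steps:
P(-59)*f(s - 3) = -59*(4 - 3)**2 = -59*1**2 = -59*1 = -59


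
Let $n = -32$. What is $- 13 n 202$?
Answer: $84032$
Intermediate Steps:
$- 13 n 202 = \left(-13\right) \left(-32\right) 202 = 416 \cdot 202 = 84032$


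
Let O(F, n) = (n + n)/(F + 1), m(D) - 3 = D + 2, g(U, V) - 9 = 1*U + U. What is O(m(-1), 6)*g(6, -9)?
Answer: 252/5 ≈ 50.400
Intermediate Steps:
g(U, V) = 9 + 2*U (g(U, V) = 9 + (1*U + U) = 9 + (U + U) = 9 + 2*U)
m(D) = 5 + D (m(D) = 3 + (D + 2) = 3 + (2 + D) = 5 + D)
O(F, n) = 2*n/(1 + F) (O(F, n) = (2*n)/(1 + F) = 2*n/(1 + F))
O(m(-1), 6)*g(6, -9) = (2*6/(1 + (5 - 1)))*(9 + 2*6) = (2*6/(1 + 4))*(9 + 12) = (2*6/5)*21 = (2*6*(⅕))*21 = (12/5)*21 = 252/5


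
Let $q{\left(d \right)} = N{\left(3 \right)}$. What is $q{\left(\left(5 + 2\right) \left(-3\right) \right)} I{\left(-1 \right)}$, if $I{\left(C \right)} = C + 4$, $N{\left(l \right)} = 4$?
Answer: $12$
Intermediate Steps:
$I{\left(C \right)} = 4 + C$
$q{\left(d \right)} = 4$
$q{\left(\left(5 + 2\right) \left(-3\right) \right)} I{\left(-1 \right)} = 4 \left(4 - 1\right) = 4 \cdot 3 = 12$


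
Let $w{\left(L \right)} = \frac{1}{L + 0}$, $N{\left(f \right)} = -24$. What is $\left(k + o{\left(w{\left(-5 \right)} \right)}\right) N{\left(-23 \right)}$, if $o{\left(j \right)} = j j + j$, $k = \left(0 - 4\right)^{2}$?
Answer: $- \frac{9504}{25} \approx -380.16$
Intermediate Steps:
$w{\left(L \right)} = \frac{1}{L}$
$k = 16$ ($k = \left(-4\right)^{2} = 16$)
$o{\left(j \right)} = j + j^{2}$ ($o{\left(j \right)} = j^{2} + j = j + j^{2}$)
$\left(k + o{\left(w{\left(-5 \right)} \right)}\right) N{\left(-23 \right)} = \left(16 + \frac{1 + \frac{1}{-5}}{-5}\right) \left(-24\right) = \left(16 - \frac{1 - \frac{1}{5}}{5}\right) \left(-24\right) = \left(16 - \frac{4}{25}\right) \left(-24\right) = \frac{396}{25} \left(-24\right) = - \frac{9504}{25}$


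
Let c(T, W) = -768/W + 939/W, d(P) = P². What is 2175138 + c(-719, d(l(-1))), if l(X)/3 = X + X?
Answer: 8700571/4 ≈ 2.1751e+6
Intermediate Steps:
l(X) = 6*X (l(X) = 3*(X + X) = 3*(2*X) = 6*X)
c(T, W) = 171/W
2175138 + c(-719, d(l(-1))) = 2175138 + 171/((6*(-1))²) = 2175138 + 171/((-6)²) = 2175138 + 171/36 = 2175138 + 171*(1/36) = 2175138 + 19/4 = 8700571/4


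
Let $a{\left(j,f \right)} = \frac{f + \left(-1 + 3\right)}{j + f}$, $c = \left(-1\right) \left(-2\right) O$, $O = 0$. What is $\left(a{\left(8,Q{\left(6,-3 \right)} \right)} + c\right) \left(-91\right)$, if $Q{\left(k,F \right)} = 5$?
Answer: $-49$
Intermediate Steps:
$c = 0$ ($c = \left(-1\right) \left(-2\right) 0 = 2 \cdot 0 = 0$)
$a{\left(j,f \right)} = \frac{2 + f}{f + j}$ ($a{\left(j,f \right)} = \frac{f + 2}{f + j} = \frac{2 + f}{f + j}$)
$\left(a{\left(8,Q{\left(6,-3 \right)} \right)} + c\right) \left(-91\right) = \left(\frac{2 + 5}{5 + 8} + 0\right) \left(-91\right) = \left(\frac{1}{13} \cdot 7 + 0\right) \left(-91\right) = \left(\frac{7}{13} + 0\right) \left(-91\right) = \frac{7}{13} \left(-91\right) = -49$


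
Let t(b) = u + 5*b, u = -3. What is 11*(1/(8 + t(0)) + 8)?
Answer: 451/5 ≈ 90.200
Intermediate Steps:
t(b) = -3 + 5*b
11*(1/(8 + t(0)) + 8) = 11*(1/(8 + (-3 + 5*0)) + 8) = 11*(1/(8 + (-3 + 0)) + 8) = 11*(1/(8 - 3) + 8) = 11*(1/5 + 8) = 11*(⅕ + 8) = 11*(41/5) = 451/5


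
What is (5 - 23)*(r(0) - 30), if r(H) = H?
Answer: 540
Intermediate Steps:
(5 - 23)*(r(0) - 30) = (5 - 23)*(0 - 30) = -18*(-30) = 540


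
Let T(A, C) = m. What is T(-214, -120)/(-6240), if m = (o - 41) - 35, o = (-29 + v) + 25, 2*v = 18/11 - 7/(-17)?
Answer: 29537/2333760 ≈ 0.012656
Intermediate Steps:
v = 383/374 (v = (18/11 - 7/(-17))/2 = (18*(1/11) - 7*(-1/17))/2 = (18/11 + 7/17)/2 = (½)*(383/187) = 383/374 ≈ 1.0241)
o = -1113/374 (o = (-29 + 383/374) + 25 = -10463/374 + 25 = -1113/374 ≈ -2.9759)
m = -29537/374 (m = (-1113/374 - 41) - 35 = -16447/374 - 35 = -29537/374 ≈ -78.976)
T(A, C) = -29537/374
T(-214, -120)/(-6240) = -29537/374/(-6240) = -29537/374*(-1/6240) = 29537/2333760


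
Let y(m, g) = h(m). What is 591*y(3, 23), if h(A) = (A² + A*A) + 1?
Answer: 11229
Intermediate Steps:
h(A) = 1 + 2*A² (h(A) = (A² + A²) + 1 = 2*A² + 1 = 1 + 2*A²)
y(m, g) = 1 + 2*m²
591*y(3, 23) = 591*(1 + 2*3²) = 591*(1 + 2*9) = 591*(1 + 18) = 591*19 = 11229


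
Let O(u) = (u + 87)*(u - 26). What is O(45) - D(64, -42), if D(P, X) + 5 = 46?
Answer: 2467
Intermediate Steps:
O(u) = (-26 + u)*(87 + u) (O(u) = (87 + u)*(-26 + u) = (-26 + u)*(87 + u))
D(P, X) = 41 (D(P, X) = -5 + 46 = 41)
O(45) - D(64, -42) = (-2262 + 45**2 + 61*45) - 1*41 = (-2262 + 2025 + 2745) - 41 = 2508 - 41 = 2467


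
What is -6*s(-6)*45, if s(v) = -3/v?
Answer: -135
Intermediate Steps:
-6*s(-6)*45 = -(-18)/(-6)*45 = -(-18)*(-1)/6*45 = -6*1/2*45 = -3*45 = -135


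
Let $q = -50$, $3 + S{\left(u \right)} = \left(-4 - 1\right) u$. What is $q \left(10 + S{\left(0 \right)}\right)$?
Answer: $-350$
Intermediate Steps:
$S{\left(u \right)} = -3 - 5 u$ ($S{\left(u \right)} = -3 + \left(-4 - 1\right) u = -3 - 5 u$)
$q \left(10 + S{\left(0 \right)}\right) = - 50 \left(10 - 3\right) = \left(-50\right) 7 = -350$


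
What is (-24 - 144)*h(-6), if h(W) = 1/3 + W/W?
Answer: -224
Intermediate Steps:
h(W) = 4/3 (h(W) = 1*(⅓) + 1 = ⅓ + 1 = 4/3)
(-24 - 144)*h(-6) = (-24 - 144)*(4/3) = -168*4/3 = -224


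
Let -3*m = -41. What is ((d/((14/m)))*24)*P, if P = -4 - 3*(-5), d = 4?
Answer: 7216/7 ≈ 1030.9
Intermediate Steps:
m = 41/3 (m = -⅓*(-41) = 41/3 ≈ 13.667)
P = 11 (P = -4 + 15 = 11)
((d/((14/m)))*24)*P = ((4/((14/(41/3))))*24)*11 = ((4/((14*(3/41))))*24)*11 = ((4/(42/41))*24)*11 = ((4*(41/42))*24)*11 = ((82/21)*24)*11 = (656/7)*11 = 7216/7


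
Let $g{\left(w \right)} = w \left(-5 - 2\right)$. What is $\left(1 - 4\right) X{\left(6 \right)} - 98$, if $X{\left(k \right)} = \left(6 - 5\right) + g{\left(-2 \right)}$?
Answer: $-143$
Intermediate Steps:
$g{\left(w \right)} = - 7 w$ ($g{\left(w \right)} = w \left(-7\right) = - 7 w$)
$X{\left(k \right)} = 15$ ($X{\left(k \right)} = \left(6 - 5\right) - -14 = 1 + 14 = 15$)
$\left(1 - 4\right) X{\left(6 \right)} - 98 = \left(1 - 4\right) 15 - 98 = \left(-3\right) 15 - 98 = -45 - 98 = -143$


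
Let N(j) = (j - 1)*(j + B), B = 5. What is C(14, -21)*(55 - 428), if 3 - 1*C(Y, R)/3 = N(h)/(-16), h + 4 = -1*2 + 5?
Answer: -5595/2 ≈ -2797.5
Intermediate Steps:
h = -1 (h = -4 + (-1*2 + 5) = -4 + (-2 + 5) = -4 + 3 = -1)
N(j) = (-1 + j)*(5 + j) (N(j) = (j - 1)*(j + 5) = (-1 + j)*(5 + j))
C(Y, R) = 15/2 (C(Y, R) = 9 - 3*(-5 + (-1)**2 + 4*(-1))/(-16) = 9 - 3*(-5 + 1 - 4)*(-1)/16 = 9 - (-24)*(-1)/16 = 9 - 3*1/2 = 9 - 3/2 = 15/2)
C(14, -21)*(55 - 428) = 15*(55 - 428)/2 = (15/2)*(-373) = -5595/2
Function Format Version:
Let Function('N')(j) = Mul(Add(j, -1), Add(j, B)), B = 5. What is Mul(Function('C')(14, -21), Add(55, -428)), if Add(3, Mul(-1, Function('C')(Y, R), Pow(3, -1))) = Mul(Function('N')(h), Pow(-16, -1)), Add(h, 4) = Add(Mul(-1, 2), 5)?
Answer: Rational(-5595, 2) ≈ -2797.5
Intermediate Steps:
h = -1 (h = Add(-4, Add(Mul(-1, 2), 5)) = Add(-4, Add(-2, 5)) = Add(-4, 3) = -1)
Function('N')(j) = Mul(Add(-1, j), Add(5, j)) (Function('N')(j) = Mul(Add(j, -1), Add(j, 5)) = Mul(Add(-1, j), Add(5, j)))
Function('C')(Y, R) = Rational(15, 2) (Function('C')(Y, R) = Add(9, Mul(-3, Mul(Add(-5, Pow(-1, 2), Mul(4, -1)), Pow(-16, -1)))) = Add(9, Mul(-3, Mul(Add(-5, 1, -4), Rational(-1, 16)))) = Add(9, Mul(-3, Mul(-8, Rational(-1, 16)))) = Add(9, Mul(-3, Rational(1, 2))) = Add(9, Rational(-3, 2)) = Rational(15, 2))
Mul(Function('C')(14, -21), Add(55, -428)) = Mul(Rational(15, 2), Add(55, -428)) = Mul(Rational(15, 2), -373) = Rational(-5595, 2)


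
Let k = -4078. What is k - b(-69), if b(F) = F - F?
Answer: -4078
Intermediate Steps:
b(F) = 0
k - b(-69) = -4078 - 1*0 = -4078 + 0 = -4078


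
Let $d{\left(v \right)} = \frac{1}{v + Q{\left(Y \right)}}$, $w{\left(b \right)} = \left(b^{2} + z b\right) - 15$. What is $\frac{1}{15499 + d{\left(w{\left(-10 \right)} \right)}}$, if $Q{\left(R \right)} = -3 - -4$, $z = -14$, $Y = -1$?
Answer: $\frac{226}{3502775} \approx 6.452 \cdot 10^{-5}$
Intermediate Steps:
$Q{\left(R \right)} = 1$ ($Q{\left(R \right)} = -3 + 4 = 1$)
$w{\left(b \right)} = -15 + b^{2} - 14 b$ ($w{\left(b \right)} = \left(b^{2} - 14 b\right) - 15 = -15 + b^{2} - 14 b$)
$d{\left(v \right)} = \frac{1}{1 + v}$ ($d{\left(v \right)} = \frac{1}{v + 1} = \frac{1}{1 + v}$)
$\frac{1}{15499 + d{\left(w{\left(-10 \right)} \right)}} = \frac{1}{15499 + \frac{1}{1 - \left(-125 - 100\right)}} = \frac{1}{15499 + \frac{1}{1 + \left(-15 + 100 + 140\right)}} = \frac{1}{15499 + \frac{1}{1 + 225}} = \frac{1}{15499 + \frac{1}{226}} = \frac{1}{\frac{3502775}{226}} = \frac{226}{3502775}$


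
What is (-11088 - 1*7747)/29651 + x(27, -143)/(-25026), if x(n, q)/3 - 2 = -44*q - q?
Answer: -347985057/247348642 ≈ -1.4069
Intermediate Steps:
x(n, q) = 6 - 135*q (x(n, q) = 6 + 3*(-44*q - q) = 6 + 3*(-45*q) = 6 - 135*q)
(-11088 - 1*7747)/29651 + x(27, -143)/(-25026) = (-11088 - 1*7747)/29651 + (6 - 135*(-143))/(-25026) = (-11088 - 7747)*(1/29651) + (6 + 19305)*(-1/25026) = -18835*1/29651 + 19311*(-1/25026) = -18835/29651 - 6437/8342 = -347985057/247348642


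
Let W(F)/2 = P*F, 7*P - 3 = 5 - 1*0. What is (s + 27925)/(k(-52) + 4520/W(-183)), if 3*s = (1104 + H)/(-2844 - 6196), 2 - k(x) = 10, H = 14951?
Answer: -9239181329/6222232 ≈ -1484.9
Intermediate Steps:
P = 8/7 (P = 3/7 + (5 - 1*0)/7 = 3/7 + (5 + 0)/7 = 3/7 + (⅐)*5 = 3/7 + 5/7 = 8/7 ≈ 1.1429)
W(F) = 16*F/7 (W(F) = 2*(8*F/7) = 16*F/7)
k(x) = -8 (k(x) = 2 - 1*10 = 2 - 10 = -8)
s = -3211/5424 (s = ((1104 + 14951)/(-2844 - 6196))/3 = (16055/(-9040))/3 = (16055*(-1/9040))/3 = (⅓)*(-3211/1808) = -3211/5424 ≈ -0.59200)
(s + 27925)/(k(-52) + 4520/W(-183)) = (-3211/5424 + 27925)/(-8 + 4520/(((16/7)*(-183)))) = 151461989/(5424*(-8 + 4520/(-2928/7))) = 151461989/(5424*(-8 + 4520*(-7/2928))) = 151461989/(5424*(-8 - 3955/366)) = 151461989/(5424*(-6883/366)) = (151461989/5424)*(-366/6883) = -9239181329/6222232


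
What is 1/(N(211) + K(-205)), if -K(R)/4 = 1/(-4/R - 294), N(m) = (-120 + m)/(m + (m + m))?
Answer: 19074189/3001633 ≈ 6.3546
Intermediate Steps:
N(m) = (-120 + m)/(3*m) (N(m) = (-120 + m)/(m + 2*m) = (-120 + m)/((3*m)) = (-120 + m)*(1/(3*m)) = (-120 + m)/(3*m))
K(R) = -4/(-294 - 4/R) (K(R) = -4/(-4/R - 294) = -4/(-294 - 4/R))
1/(N(211) + K(-205)) = 1/((1/3)*(-120 + 211)/211 + 2*(-205)/(2 + 147*(-205))) = 1/((1/3)*(1/211)*91 + 2*(-205)/(2 - 30135)) = 1/(91/633 + 2*(-205)/(-30133)) = 1/(91/633 + 2*(-205)*(-1/30133)) = 1/(91/633 + 410/30133) = 1/(3001633/19074189) = 19074189/3001633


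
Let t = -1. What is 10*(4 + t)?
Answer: 30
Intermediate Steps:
10*(4 + t) = 10*(4 - 1) = 10*3 = 30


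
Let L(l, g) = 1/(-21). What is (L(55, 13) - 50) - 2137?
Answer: -45928/21 ≈ -2187.0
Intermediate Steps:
L(l, g) = -1/21
(L(55, 13) - 50) - 2137 = (-1/21 - 50) - 2137 = -1051/21 - 2137 = -45928/21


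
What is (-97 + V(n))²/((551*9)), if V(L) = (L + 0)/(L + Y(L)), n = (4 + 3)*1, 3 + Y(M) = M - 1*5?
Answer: 330625/178524 ≈ 1.8520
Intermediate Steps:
Y(M) = -8 + M (Y(M) = -3 + (M - 1*5) = -3 + (M - 5) = -3 + (-5 + M) = -8 + M)
n = 7 (n = 7*1 = 7)
V(L) = L/(-8 + 2*L) (V(L) = (L + 0)/(L + (-8 + L)) = L/(-8 + 2*L))
(-97 + V(n))²/((551*9)) = (-97 + (½)*7/(-4 + 7))²/((551*9)) = (-97 + (½)*7/3)²/4959 = (-97 + (½)*7*(⅓))²*(1/4959) = (-97 + 7/6)²*(1/4959) = (-575/6)²*(1/4959) = (330625/36)*(1/4959) = 330625/178524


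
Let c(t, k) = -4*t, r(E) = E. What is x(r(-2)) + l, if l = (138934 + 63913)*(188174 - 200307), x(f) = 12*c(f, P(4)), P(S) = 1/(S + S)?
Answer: -2461142555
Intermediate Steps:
P(S) = 1/(2*S)
x(f) = -48*f (x(f) = 12*(-4*f) = -48*f)
l = -2461142651 (l = 202847*(-12133) = -2461142651)
x(r(-2)) + l = -48*(-2) - 2461142651 = 96 - 2461142651 = -2461142555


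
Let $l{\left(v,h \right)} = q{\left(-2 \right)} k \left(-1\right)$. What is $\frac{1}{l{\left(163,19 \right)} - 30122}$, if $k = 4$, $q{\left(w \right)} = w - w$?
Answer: $- \frac{1}{30122} \approx -3.3198 \cdot 10^{-5}$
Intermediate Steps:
$q{\left(w \right)} = 0$
$l{\left(v,h \right)} = 0$ ($l{\left(v,h \right)} = 0 \cdot 4 \left(-1\right) = 0 \left(-1\right) = 0$)
$\frac{1}{l{\left(163,19 \right)} - 30122} = \frac{1}{0 - 30122} = \frac{1}{-30122} = - \frac{1}{30122}$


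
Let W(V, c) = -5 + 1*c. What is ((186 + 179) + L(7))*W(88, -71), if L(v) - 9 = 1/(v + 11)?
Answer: -255854/9 ≈ -28428.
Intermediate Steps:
W(V, c) = -5 + c
L(v) = 9 + 1/(11 + v) (L(v) = 9 + 1/(v + 11) = 9 + 1/(11 + v))
((186 + 179) + L(7))*W(88, -71) = ((186 + 179) + (100 + 9*7)/(11 + 7))*(-5 - 71) = (365 + (100 + 63)/18)*(-76) = (365 + (1/18)*163)*(-76) = (365 + 163/18)*(-76) = (6733/18)*(-76) = -255854/9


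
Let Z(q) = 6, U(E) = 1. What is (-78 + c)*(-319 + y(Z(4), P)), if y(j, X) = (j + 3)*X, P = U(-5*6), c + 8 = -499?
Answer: 181350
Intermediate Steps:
c = -507 (c = -8 - 499 = -507)
P = 1
y(j, X) = X*(3 + j) (y(j, X) = (3 + j)*X = X*(3 + j))
(-78 + c)*(-319 + y(Z(4), P)) = (-78 - 507)*(-319 + 1*(3 + 6)) = -585*(-319 + 1*9) = -585*(-319 + 9) = -585*(-310) = 181350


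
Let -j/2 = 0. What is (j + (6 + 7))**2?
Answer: 169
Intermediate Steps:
j = 0 (j = -2*0 = 0)
(j + (6 + 7))**2 = (0 + (6 + 7))**2 = (0 + 13)**2 = 13**2 = 169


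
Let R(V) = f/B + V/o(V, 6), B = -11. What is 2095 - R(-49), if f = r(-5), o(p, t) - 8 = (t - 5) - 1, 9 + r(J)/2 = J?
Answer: 184675/88 ≈ 2098.6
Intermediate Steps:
r(J) = -18 + 2*J
o(p, t) = 2 + t (o(p, t) = 8 + ((t - 5) - 1) = 8 + ((-5 + t) - 1) = 8 + (-6 + t) = 2 + t)
f = -28 (f = -18 + 2*(-5) = -18 - 10 = -28)
R(V) = 28/11 + V/8 (R(V) = -28/(-11) + V/(2 + 6) = -28*(-1/11) + V/8 = 28/11 + V*(⅛) = 28/11 + V/8)
2095 - R(-49) = 2095 - (28/11 + (⅛)*(-49)) = 2095 - (28/11 - 49/8) = 2095 - 1*(-315/88) = 2095 + 315/88 = 184675/88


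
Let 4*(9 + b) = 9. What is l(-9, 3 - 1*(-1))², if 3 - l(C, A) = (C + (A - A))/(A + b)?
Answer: 9/121 ≈ 0.074380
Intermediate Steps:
b = -27/4 (b = -9 + (¼)*9 = -9 + 9/4 = -27/4 ≈ -6.7500)
l(C, A) = 3 - C/(-27/4 + A) (l(C, A) = 3 - (C + (A - A))/(A - 27/4) = 3 - (C + 0)/(-27/4 + A) = 3 - C/(-27/4 + A))
l(-9, 3 - 1*(-1))² = ((-81 - 4*(-9) + 12*(3 - 1*(-1)))/(-27 + 4*(3 - 1*(-1))))² = ((-81 + 36 + 12*(3 + 1))/(-27 + 4*(3 + 1)))² = ((-81 + 36 + 12*4)/(-27 + 4*4))² = ((-81 + 36 + 48)/(-27 + 16))² = (3/(-11))² = (-1/11*3)² = (-3/11)² = 9/121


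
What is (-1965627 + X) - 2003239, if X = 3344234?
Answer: -624632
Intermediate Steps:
(-1965627 + X) - 2003239 = (-1965627 + 3344234) - 2003239 = 1378607 - 2003239 = -624632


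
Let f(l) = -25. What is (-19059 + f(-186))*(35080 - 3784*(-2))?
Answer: -813894432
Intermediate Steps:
(-19059 + f(-186))*(35080 - 3784*(-2)) = (-19059 - 25)*(35080 - 3784*(-2)) = -19084*(35080 + 7568) = -19084*42648 = -813894432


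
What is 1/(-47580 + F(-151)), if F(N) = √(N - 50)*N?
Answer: I/(-47580*I + 151*√201) ≈ -2.0975e-5 + 9.4373e-7*I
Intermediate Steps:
F(N) = N*√(-50 + N) (F(N) = √(-50 + N)*N = N*√(-50 + N))
1/(-47580 + F(-151)) = 1/(-47580 - 151*√(-50 - 151)) = 1/(-47580 - 151*I*√201)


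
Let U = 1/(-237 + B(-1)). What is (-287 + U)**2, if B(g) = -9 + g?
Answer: 5025392100/61009 ≈ 82371.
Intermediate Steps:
U = -1/247 (U = 1/(-237 + (-9 - 1)) = 1/(-237 - 10) = 1/(-247) = -1/247 ≈ -0.0040486)
(-287 + U)**2 = (-287 - 1/247)**2 = (-70890/247)**2 = 5025392100/61009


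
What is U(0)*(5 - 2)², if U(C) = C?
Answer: 0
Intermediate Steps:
U(0)*(5 - 2)² = 0*(5 - 2)² = 0*3² = 0*9 = 0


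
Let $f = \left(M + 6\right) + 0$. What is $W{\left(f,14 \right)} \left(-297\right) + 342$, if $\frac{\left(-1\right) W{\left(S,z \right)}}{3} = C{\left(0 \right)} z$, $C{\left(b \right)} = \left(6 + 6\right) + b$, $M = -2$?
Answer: $150030$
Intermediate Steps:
$C{\left(b \right)} = 12 + b$
$f = 4$ ($f = \left(-2 + 6\right) + 0 = 4 + 0 = 4$)
$W{\left(S,z \right)} = - 36 z$ ($W{\left(S,z \right)} = - 3 \left(12 + 0\right) z = - 3 \cdot 12 z = - 36 z$)
$W{\left(f,14 \right)} \left(-297\right) + 342 = \left(-36\right) 14 \left(-297\right) + 342 = \left(-504\right) \left(-297\right) + 342 = 149688 + 342 = 150030$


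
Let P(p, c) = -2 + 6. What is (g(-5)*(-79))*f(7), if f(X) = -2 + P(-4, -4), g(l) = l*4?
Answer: 3160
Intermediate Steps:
g(l) = 4*l
P(p, c) = 4
f(X) = 2 (f(X) = -2 + 4 = 2)
(g(-5)*(-79))*f(7) = ((4*(-5))*(-79))*2 = -20*(-79)*2 = 1580*2 = 3160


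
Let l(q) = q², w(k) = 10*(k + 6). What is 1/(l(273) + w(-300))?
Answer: 1/71589 ≈ 1.3969e-5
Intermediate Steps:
w(k) = 60 + 10*k (w(k) = 10*(6 + k) = 60 + 10*k)
1/(l(273) + w(-300)) = 1/(273² + (60 + 10*(-300))) = 1/(74529 + (60 - 3000)) = 1/(74529 - 2940) = 1/71589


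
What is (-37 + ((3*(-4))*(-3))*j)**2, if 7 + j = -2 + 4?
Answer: 47089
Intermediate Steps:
j = -5 (j = -7 + (-2 + 4) = -7 + 2 = -5)
(-37 + ((3*(-4))*(-3))*j)**2 = (-37 + ((3*(-4))*(-3))*(-5))**2 = (-37 - 12*(-3)*(-5))**2 = (-37 + 36*(-5))**2 = (-37 - 180)**2 = (-217)**2 = 47089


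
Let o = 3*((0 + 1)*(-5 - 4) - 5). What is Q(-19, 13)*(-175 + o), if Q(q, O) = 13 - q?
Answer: -6944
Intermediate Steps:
o = -42 (o = 3*(1*(-9) - 5) = 3*(-9 - 5) = 3*(-14) = -42)
Q(-19, 13)*(-175 + o) = (13 - 1*(-19))*(-175 - 42) = (13 + 19)*(-217) = 32*(-217) = -6944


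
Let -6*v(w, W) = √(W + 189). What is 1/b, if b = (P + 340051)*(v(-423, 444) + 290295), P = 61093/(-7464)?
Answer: 26001142560/2566643738009338405819 + 14928*√633/2566643738009338405819 ≈ 1.0131e-11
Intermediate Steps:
v(w, W) = -√(189 + W)/6 (v(w, W) = -√(W + 189)/6 = -√(189 + W)/6)
P = -61093/7464 (P = 61093*(-1/7464) = -61093/7464 ≈ -8.1850)
b = 245597269687815/2488 - 2538079571*√633/44784 (b = (-61093/7464 + 340051)*(-√(189 + 444)/6 + 290295) = 2538079571*(-√633/6 + 290295)/7464 = 2538079571*(290295 - √633/6)/7464 = 245597269687815/2488 - 2538079571*√633/44784 ≈ 9.8711e+10)
1/b = 1/(245597269687815/2488 - 2538079571*√633/44784)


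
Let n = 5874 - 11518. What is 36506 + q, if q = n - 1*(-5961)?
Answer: 36823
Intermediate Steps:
n = -5644
q = 317 (q = -5644 - 1*(-5961) = -5644 + 5961 = 317)
36506 + q = 36506 + 317 = 36823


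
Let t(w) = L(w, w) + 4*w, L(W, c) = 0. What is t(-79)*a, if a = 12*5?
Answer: -18960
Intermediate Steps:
t(w) = 4*w (t(w) = 0 + 4*w = 4*w)
a = 60
t(-79)*a = (4*(-79))*60 = -316*60 = -18960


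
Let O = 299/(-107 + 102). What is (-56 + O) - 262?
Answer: -1889/5 ≈ -377.80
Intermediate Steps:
O = -299/5 (O = 299/(-5) = 299*(-1/5) = -299/5 ≈ -59.800)
(-56 + O) - 262 = (-56 - 299/5) - 262 = -579/5 - 262 = -1889/5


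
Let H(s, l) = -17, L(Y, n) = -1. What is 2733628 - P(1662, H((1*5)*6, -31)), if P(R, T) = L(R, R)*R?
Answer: 2735290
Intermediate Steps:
P(R, T) = -R
2733628 - P(1662, H((1*5)*6, -31)) = 2733628 - (-1)*1662 = 2733628 - 1*(-1662) = 2733628 + 1662 = 2735290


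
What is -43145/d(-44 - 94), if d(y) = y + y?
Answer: 43145/276 ≈ 156.32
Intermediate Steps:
d(y) = 2*y
-43145/d(-44 - 94) = -43145*1/(2*(-44 - 94)) = -43145/(2*(-138)) = -43145/(-276) = -43145*(-1/276) = 43145/276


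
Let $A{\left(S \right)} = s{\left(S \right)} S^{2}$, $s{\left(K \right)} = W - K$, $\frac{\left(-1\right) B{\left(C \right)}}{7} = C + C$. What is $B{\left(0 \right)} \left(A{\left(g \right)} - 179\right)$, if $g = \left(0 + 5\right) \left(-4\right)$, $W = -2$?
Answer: $0$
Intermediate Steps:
$B{\left(C \right)} = - 14 C$ ($B{\left(C \right)} = - 7 \left(C + C\right) = - 7 \cdot 2 C = - 14 C$)
$s{\left(K \right)} = -2 - K$
$g = -20$ ($g = 5 \left(-4\right) = -20$)
$A{\left(S \right)} = S^{2} \left(-2 - S\right)$ ($A{\left(S \right)} = \left(-2 - S\right) S^{2} = S^{2} \left(-2 - S\right)$)
$B{\left(0 \right)} \left(A{\left(g \right)} - 179\right) = \left(-14\right) 0 \left(\left(-20\right)^{2} \left(-2 - -20\right) - 179\right) = 0 \left(400 \left(-2 + 20\right) - 179\right) = 0 \left(400 \cdot 18 - 179\right) = 0 \left(7200 - 179\right) = 0 \cdot 7021 = 0$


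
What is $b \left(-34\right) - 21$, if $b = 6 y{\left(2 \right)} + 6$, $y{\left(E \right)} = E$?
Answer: $-633$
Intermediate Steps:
$b = 18$ ($b = 6 \cdot 2 + 6 = 12 + 6 = 18$)
$b \left(-34\right) - 21 = 18 \left(-34\right) - 21 = -612 - 21 = -633$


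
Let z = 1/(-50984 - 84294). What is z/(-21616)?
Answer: 1/2924169248 ≈ 3.4198e-10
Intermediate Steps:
z = -1/135278 (z = 1/(-135278) = -1/135278 ≈ -7.3922e-6)
z/(-21616) = -1/135278/(-21616) = -1/135278*(-1/21616) = 1/2924169248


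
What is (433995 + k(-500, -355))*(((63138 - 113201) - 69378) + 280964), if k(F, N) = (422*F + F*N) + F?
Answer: 64608392385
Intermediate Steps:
k(F, N) = 423*F + F*N
(433995 + k(-500, -355))*(((63138 - 113201) - 69378) + 280964) = (433995 - 500*(423 - 355))*(((63138 - 113201) - 69378) + 280964) = (433995 - 500*68)*((-50063 - 69378) + 280964) = (433995 - 34000)*(-119441 + 280964) = 399995*161523 = 64608392385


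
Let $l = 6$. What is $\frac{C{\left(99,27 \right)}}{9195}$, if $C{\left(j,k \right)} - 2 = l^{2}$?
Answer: $\frac{38}{9195} \approx 0.0041327$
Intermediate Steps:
$C{\left(j,k \right)} = 38$ ($C{\left(j,k \right)} = 2 + 6^{2} = 2 + 36 = 38$)
$\frac{C{\left(99,27 \right)}}{9195} = \frac{38}{9195}$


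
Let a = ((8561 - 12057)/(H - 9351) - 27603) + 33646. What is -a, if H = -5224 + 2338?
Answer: -73951687/12237 ≈ -6043.3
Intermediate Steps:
H = -2886
a = 73951687/12237 (a = ((8561 - 12057)/(-2886 - 9351) - 27603) + 33646 = (-3496/(-12237) - 27603) + 33646 = (-3496*(-1/12237) - 27603) + 33646 = (3496/12237 - 27603) + 33646 = -337774415/12237 + 33646 = 73951687/12237 ≈ 6043.3)
-a = -1*73951687/12237 = -73951687/12237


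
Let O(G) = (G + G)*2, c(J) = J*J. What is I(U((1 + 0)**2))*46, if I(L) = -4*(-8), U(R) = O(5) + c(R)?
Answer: 1472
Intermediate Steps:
c(J) = J**2
O(G) = 4*G (O(G) = (2*G)*2 = 4*G)
U(R) = 20 + R**2 (U(R) = 4*5 + R**2 = 20 + R**2)
I(L) = 32
I(U((1 + 0)**2))*46 = 32*46 = 1472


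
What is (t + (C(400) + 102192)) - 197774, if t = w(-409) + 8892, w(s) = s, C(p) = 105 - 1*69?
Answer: -87063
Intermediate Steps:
C(p) = 36 (C(p) = 105 - 69 = 36)
t = 8483 (t = -409 + 8892 = 8483)
(t + (C(400) + 102192)) - 197774 = (8483 + (36 + 102192)) - 197774 = (8483 + 102228) - 197774 = 110711 - 197774 = -87063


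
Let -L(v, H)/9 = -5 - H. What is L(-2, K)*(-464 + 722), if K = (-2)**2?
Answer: 20898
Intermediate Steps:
K = 4
L(v, H) = 45 + 9*H (L(v, H) = -9*(-5 - H) = 45 + 9*H)
L(-2, K)*(-464 + 722) = (45 + 9*4)*(-464 + 722) = (45 + 36)*258 = 81*258 = 20898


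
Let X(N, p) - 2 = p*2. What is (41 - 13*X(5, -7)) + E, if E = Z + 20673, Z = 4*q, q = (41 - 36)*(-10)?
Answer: 20670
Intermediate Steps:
q = -50 (q = 5*(-10) = -50)
X(N, p) = 2 + 2*p (X(N, p) = 2 + p*2 = 2 + 2*p)
Z = -200 (Z = 4*(-50) = -200)
E = 20473 (E = -200 + 20673 = 20473)
(41 - 13*X(5, -7)) + E = (41 - 13*(2 + 2*(-7))) + 20473 = (41 - 13*(2 - 14)) + 20473 = (41 - 13*(-12)) + 20473 = (41 + 156) + 20473 = 197 + 20473 = 20670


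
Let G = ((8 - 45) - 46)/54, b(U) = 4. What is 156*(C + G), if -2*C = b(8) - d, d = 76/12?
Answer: -520/9 ≈ -57.778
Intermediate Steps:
d = 19/3 (d = 76*(1/12) = 19/3 ≈ 6.3333)
G = -83/54 (G = (-37 - 46)*(1/54) = -83*1/54 = -83/54 ≈ -1.5370)
C = 7/6 (C = -(4 - 1*19/3)/2 = -(4 - 19/3)/2 = -1/2*(-7/3) = 7/6 ≈ 1.1667)
156*(C + G) = 156*(7/6 - 83/54) = 156*(-10/27) = -520/9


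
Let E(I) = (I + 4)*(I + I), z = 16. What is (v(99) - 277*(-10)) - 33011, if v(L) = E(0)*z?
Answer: -30241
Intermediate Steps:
E(I) = 2*I*(4 + I) (E(I) = (4 + I)*(2*I) = 2*I*(4 + I))
v(L) = 0 (v(L) = (2*0*(4 + 0))*16 = (2*0*4)*16 = 0*16 = 0)
(v(99) - 277*(-10)) - 33011 = (0 - 277*(-10)) - 33011 = (0 + 2770) - 33011 = 2770 - 33011 = -30241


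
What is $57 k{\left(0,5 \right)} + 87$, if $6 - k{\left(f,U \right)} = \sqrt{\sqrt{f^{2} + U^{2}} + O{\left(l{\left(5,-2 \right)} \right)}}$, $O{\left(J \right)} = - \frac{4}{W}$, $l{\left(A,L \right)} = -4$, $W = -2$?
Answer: $429 - 57 \sqrt{7} \approx 278.19$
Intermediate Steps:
$O{\left(J \right)} = 2$ ($O{\left(J \right)} = - \frac{4}{-2} = \left(-4\right) \left(- \frac{1}{2}\right) = 2$)
$k{\left(f,U \right)} = 6 - \sqrt{2 + \sqrt{U^{2} + f^{2}}}$ ($k{\left(f,U \right)} = 6 - \sqrt{\sqrt{f^{2} + U^{2}} + 2} = 6 - \sqrt{\sqrt{U^{2} + f^{2}} + 2} = 6 - \sqrt{2 + \sqrt{U^{2} + f^{2}}}$)
$57 k{\left(0,5 \right)} + 87 = 57 \left(6 - \sqrt{2 + \sqrt{5^{2} + 0^{2}}}\right) + 87 = 57 \left(6 - \sqrt{2 + \sqrt{25 + 0}}\right) + 87 = 57 \left(6 - \sqrt{2 + \sqrt{25}}\right) + 87 = 57 \left(6 - \sqrt{2 + 5}\right) + 87 = 57 \left(6 - \sqrt{7}\right) + 87 = \left(342 - 57 \sqrt{7}\right) + 87 = 429 - 57 \sqrt{7}$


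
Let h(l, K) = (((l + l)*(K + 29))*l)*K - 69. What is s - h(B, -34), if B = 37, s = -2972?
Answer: -468363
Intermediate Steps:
h(l, K) = -69 + 2*K*l**2*(29 + K) (h(l, K) = (((2*l)*(29 + K))*l)*K - 69 = ((2*l*(29 + K))*l)*K - 69 = (2*l**2*(29 + K))*K - 69 = 2*K*l**2*(29 + K) - 69 = -69 + 2*K*l**2*(29 + K))
s - h(B, -34) = -2972 - (-69 + 2*(-34)**2*37**2 + 58*(-34)*37**2) = -2972 - (-69 + 2*1156*1369 + 58*(-34)*1369) = -2972 - (-69 + 3165128 - 2699668) = -2972 - 1*465391 = -2972 - 465391 = -468363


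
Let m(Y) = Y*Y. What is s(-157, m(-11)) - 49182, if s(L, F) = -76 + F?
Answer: -49137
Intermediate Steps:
m(Y) = Y²
s(-157, m(-11)) - 49182 = (-76 + (-11)²) - 49182 = (-76 + 121) - 49182 = 45 - 49182 = -49137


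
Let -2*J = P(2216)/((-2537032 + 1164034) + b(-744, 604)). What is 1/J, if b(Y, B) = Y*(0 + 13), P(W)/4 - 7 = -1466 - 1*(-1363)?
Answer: -230445/32 ≈ -7201.4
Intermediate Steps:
P(W) = -384 (P(W) = 28 + 4*(-1466 - 1*(-1363)) = 28 + 4*(-1466 + 1363) = 28 + 4*(-103) = 28 - 412 = -384)
b(Y, B) = 13*Y (b(Y, B) = Y*13 = 13*Y)
J = -32/230445 (J = -(-192)/((-2537032 + 1164034) + 13*(-744)) = -(-192)/(-1372998 - 9672) = -(-192)/(-1382670) = -(-192)*(-1)/1382670 = -½*64/230445 = -32/230445 ≈ -0.00013886)
1/J = 1/(-32/230445) = -230445/32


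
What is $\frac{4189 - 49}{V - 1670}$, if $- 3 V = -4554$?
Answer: $- \frac{1035}{38} \approx -27.237$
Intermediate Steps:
$V = 1518$ ($V = \left(- \frac{1}{3}\right) \left(-4554\right) = 1518$)
$\frac{4189 - 49}{V - 1670} = \frac{4189 - 49}{1518 - 1670} = \frac{4140}{-152} = 4140 \left(- \frac{1}{152}\right) = - \frac{1035}{38}$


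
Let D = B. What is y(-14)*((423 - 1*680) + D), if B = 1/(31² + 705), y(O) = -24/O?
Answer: -2568966/5831 ≈ -440.57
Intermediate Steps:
B = 1/1666 (B = 1/(961 + 705) = 1/1666 ≈ 0.00060024)
D = 1/1666 ≈ 0.00060024
y(-14)*((423 - 1*680) + D) = (-24/(-14))*((423 - 1*680) + 1/1666) = (-24*(-1/14))*((423 - 680) + 1/1666) = 12*(-257 + 1/1666)/7 = (12/7)*(-428161/1666) = -2568966/5831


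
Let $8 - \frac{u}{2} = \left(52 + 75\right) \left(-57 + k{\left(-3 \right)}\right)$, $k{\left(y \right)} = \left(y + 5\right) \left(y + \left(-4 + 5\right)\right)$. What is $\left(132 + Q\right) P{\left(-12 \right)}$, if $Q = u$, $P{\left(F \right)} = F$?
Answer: $-187704$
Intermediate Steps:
$k{\left(y \right)} = \left(1 + y\right) \left(5 + y\right)$ ($k{\left(y \right)} = \left(5 + y\right) \left(y + 1\right) = \left(5 + y\right) \left(1 + y\right) = \left(1 + y\right) \left(5 + y\right)$)
$u = 15510$ ($u = 16 - 2 \left(52 + 75\right) \left(-57 + \left(5 + \left(-3\right)^{2} + 6 \left(-3\right)\right)\right) = 16 - 2 \cdot 127 \left(-57 + \left(5 + 9 - 18\right)\right) = 16 - 2 \cdot 127 \left(-57 - 4\right) = 16 - 2 \cdot 127 \left(-61\right) = 16 - -15494 = 16 + 15494 = 15510$)
$Q = 15510$
$\left(132 + Q\right) P{\left(-12 \right)} = \left(132 + 15510\right) \left(-12\right) = 15642 \left(-12\right) = -187704$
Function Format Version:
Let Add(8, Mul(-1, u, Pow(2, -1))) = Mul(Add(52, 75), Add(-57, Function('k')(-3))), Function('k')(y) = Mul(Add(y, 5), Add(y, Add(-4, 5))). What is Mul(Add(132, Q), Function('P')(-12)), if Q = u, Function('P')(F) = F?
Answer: -187704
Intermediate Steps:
Function('k')(y) = Mul(Add(1, y), Add(5, y)) (Function('k')(y) = Mul(Add(5, y), Add(y, 1)) = Mul(Add(5, y), Add(1, y)) = Mul(Add(1, y), Add(5, y)))
u = 15510 (u = Add(16, Mul(-2, Mul(Add(52, 75), Add(-57, Add(5, Pow(-3, 2), Mul(6, -3)))))) = Add(16, Mul(-2, Mul(127, Add(-57, Add(5, 9, -18))))) = Add(16, Mul(-2, Mul(127, Add(-57, -4)))) = Add(16, Mul(-2, Mul(127, -61))) = Add(16, Mul(-2, -7747)) = Add(16, 15494) = 15510)
Q = 15510
Mul(Add(132, Q), Function('P')(-12)) = Mul(Add(132, 15510), -12) = Mul(15642, -12) = -187704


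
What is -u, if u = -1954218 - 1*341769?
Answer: 2295987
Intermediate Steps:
u = -2295987 (u = -1954218 - 341769 = -2295987)
-u = -1*(-2295987) = 2295987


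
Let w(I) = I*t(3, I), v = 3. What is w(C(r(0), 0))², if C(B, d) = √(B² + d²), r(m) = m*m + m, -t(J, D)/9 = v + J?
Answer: 0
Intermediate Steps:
t(J, D) = -27 - 9*J (t(J, D) = -9*(3 + J) = -27 - 9*J)
r(m) = m + m² (r(m) = m² + m = m + m²)
w(I) = -54*I (w(I) = I*(-27 - 9*3) = I*(-27 - 27) = I*(-54) = -54*I)
w(C(r(0), 0))² = (-54*√((0*(1 + 0))² + 0²))² = (-54*√((0*1)² + 0))² = (-54*√(0² + 0))² = (-54*√(0 + 0))² = (-54*√0)² = (-54*0)² = 0² = 0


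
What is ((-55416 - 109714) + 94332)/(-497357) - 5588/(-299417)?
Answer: 3425336526/21273877267 ≈ 0.16101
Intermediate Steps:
((-55416 - 109714) + 94332)/(-497357) - 5588/(-299417) = (-165130 + 94332)*(-1/497357) - 5588*(-1/299417) = -70798*(-1/497357) + 5588/299417 = 10114/71051 + 5588/299417 = 3425336526/21273877267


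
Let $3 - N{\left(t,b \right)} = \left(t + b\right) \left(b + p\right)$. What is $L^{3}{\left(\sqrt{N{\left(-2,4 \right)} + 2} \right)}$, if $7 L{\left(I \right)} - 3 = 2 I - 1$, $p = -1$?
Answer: $- \frac{16}{343} + \frac{16 i}{343} \approx -0.046647 + 0.046647 i$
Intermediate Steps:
$N{\left(t,b \right)} = 3 - \left(-1 + b\right) \left(b + t\right)$ ($N{\left(t,b \right)} = 3 - \left(t + b\right) \left(b - 1\right) = 3 - \left(b + t\right) \left(-1 + b\right) = 3 - \left(-1 + b\right) \left(b + t\right)$)
$L{\left(I \right)} = \frac{2}{7} + \frac{2 I}{7}$ ($L{\left(I \right)} = \frac{3}{7} + \frac{2 I - 1}{7} = \frac{3}{7} + \frac{-1 + 2 I}{7} = \frac{3}{7} + \left(- \frac{1}{7} + \frac{2 I}{7}\right) = \frac{2}{7} + \frac{2 I}{7}$)
$L^{3}{\left(\sqrt{N{\left(-2,4 \right)} + 2} \right)} = \left(\frac{2}{7} + \frac{2 \sqrt{\left(3 + 4 - 2 - 4^{2} - 4 \left(-2\right)\right) + 2}}{7}\right)^{3} = \left(\frac{2}{7} + \frac{2 \sqrt{\left(3 + 4 - 2 - 16 + 8\right) + 2}}{7}\right)^{3} = \left(\frac{2}{7} + \frac{2 \sqrt{-3 + 2}}{7}\right)^{3} = \left(\frac{2}{7} + \frac{2 \sqrt{-1}}{7}\right)^{3} = \left(\frac{2}{7} + \frac{2 i}{7}\right)^{3}$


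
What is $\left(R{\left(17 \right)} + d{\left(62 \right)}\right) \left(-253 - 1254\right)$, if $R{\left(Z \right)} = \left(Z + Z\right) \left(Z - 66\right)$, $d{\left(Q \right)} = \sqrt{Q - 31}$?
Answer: $2510662 - 1507 \sqrt{31} \approx 2.5023 \cdot 10^{6}$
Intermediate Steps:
$d{\left(Q \right)} = \sqrt{-31 + Q}$
$R{\left(Z \right)} = 2 Z \left(-66 + Z\right)$
$\left(R{\left(17 \right)} + d{\left(62 \right)}\right) \left(-253 - 1254\right) = \left(2 \cdot 17 \left(-66 + 17\right) + \sqrt{-31 + 62}\right) \left(-253 - 1254\right) = \left(2 \cdot 17 \left(-49\right) + \sqrt{31}\right) \left(-1507\right) = \left(-1666 + \sqrt{31}\right) \left(-1507\right) = 2510662 - 1507 \sqrt{31}$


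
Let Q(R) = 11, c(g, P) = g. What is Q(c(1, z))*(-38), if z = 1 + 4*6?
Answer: -418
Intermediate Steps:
z = 25 (z = 1 + 24 = 25)
Q(c(1, z))*(-38) = 11*(-38) = -418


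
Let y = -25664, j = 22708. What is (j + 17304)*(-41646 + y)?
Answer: -2693207720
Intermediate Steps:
(j + 17304)*(-41646 + y) = (22708 + 17304)*(-41646 - 25664) = 40012*(-67310) = -2693207720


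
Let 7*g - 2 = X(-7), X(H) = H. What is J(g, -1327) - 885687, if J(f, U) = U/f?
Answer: -4419146/5 ≈ -8.8383e+5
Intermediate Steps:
g = -5/7 (g = 2/7 + (1/7)*(-7) = 2/7 - 1 = -5/7 ≈ -0.71429)
J(g, -1327) - 885687 = -1327/(-5/7) - 885687 = -1327*(-7/5) - 885687 = 9289/5 - 885687 = -4419146/5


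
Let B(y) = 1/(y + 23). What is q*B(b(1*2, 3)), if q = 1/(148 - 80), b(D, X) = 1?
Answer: 1/1632 ≈ 0.00061275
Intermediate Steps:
B(y) = 1/(23 + y)
q = 1/68 ≈ 0.014706
q*B(b(1*2, 3)) = 1/(68*(23 + 1)) = (1/68)/24 = (1/68)*(1/24) = 1/1632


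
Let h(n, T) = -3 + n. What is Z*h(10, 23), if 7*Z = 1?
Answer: 1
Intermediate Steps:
Z = 1/7 (Z = (1/7)*1 = 1/7 ≈ 0.14286)
Z*h(10, 23) = (-3 + 10)/7 = (1/7)*7 = 1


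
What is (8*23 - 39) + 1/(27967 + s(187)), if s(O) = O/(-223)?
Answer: 904286053/6236454 ≈ 145.00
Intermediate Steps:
s(O) = -O/223 (s(O) = O*(-1/223) = -O/223)
(8*23 - 39) + 1/(27967 + s(187)) = (8*23 - 39) + 1/(27967 - 1/223*187) = (184 - 39) + 1/(27967 - 187/223) = 145 + 1/(6236454/223) = 145 + 223/6236454 = 904286053/6236454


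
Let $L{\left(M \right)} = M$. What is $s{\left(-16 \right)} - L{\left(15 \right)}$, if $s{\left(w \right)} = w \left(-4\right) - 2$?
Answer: $47$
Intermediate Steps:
$s{\left(w \right)} = -2 - 4 w$ ($s{\left(w \right)} = - 4 w - 2 = -2 - 4 w$)
$s{\left(-16 \right)} - L{\left(15 \right)} = \left(-2 - -64\right) - 15 = \left(-2 + 64\right) - 15 = 62 - 15 = 47$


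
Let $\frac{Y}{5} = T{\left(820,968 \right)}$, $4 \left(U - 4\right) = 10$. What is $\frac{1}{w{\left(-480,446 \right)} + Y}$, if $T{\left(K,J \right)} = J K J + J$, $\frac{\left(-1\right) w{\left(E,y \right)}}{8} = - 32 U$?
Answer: $\frac{1}{3841804904} \approx 2.6029 \cdot 10^{-10}$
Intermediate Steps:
$U = \frac{13}{2}$ ($U = 4 + \frac{1}{4} \cdot 10 = 4 + \frac{5}{2} = \frac{13}{2} \approx 6.5$)
$w{\left(E,y \right)} = 1664$ ($w{\left(E,y \right)} = - 8 \left(\left(-32\right) \frac{13}{2}\right) = \left(-8\right) \left(-208\right) = 1664$)
$T{\left(K,J \right)} = J + K J^{2}$ ($T{\left(K,J \right)} = K J^{2} + J = J + K J^{2}$)
$Y = 3841803240$ ($Y = 5 \cdot 968 \left(1 + 968 \cdot 820\right) = 5 \cdot 968 \left(1 + 793760\right) = 5 \cdot 968 \cdot 793761 = 5 \cdot 768360648 = 3841803240$)
$\frac{1}{w{\left(-480,446 \right)} + Y} = \frac{1}{1664 + 3841803240} = \frac{1}{3841804904}$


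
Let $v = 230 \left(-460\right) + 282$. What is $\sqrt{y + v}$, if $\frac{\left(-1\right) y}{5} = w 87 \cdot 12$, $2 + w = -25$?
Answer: $\sqrt{35422} \approx 188.21$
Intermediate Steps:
$w = -27$ ($w = -2 - 25 = -27$)
$v = -105518$ ($v = -105800 + 282 = -105518$)
$y = 140940$ ($y = - 5 \left(-27\right) 87 \cdot 12 = - 5 \left(\left(-2349\right) 12\right) = \left(-5\right) \left(-28188\right) = 140940$)
$\sqrt{y + v} = \sqrt{140940 - 105518} = \sqrt{35422}$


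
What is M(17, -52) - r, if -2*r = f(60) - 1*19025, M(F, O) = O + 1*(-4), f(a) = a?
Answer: -19077/2 ≈ -9538.5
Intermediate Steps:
M(F, O) = -4 + O (M(F, O) = O - 4 = -4 + O)
r = 18965/2 (r = -(60 - 1*19025)/2 = -(60 - 19025)/2 = -½*(-18965) = 18965/2 ≈ 9482.5)
M(17, -52) - r = (-4 - 52) - 1*18965/2 = -56 - 18965/2 = -19077/2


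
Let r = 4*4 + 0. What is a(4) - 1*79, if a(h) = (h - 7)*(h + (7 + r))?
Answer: -160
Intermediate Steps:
r = 16 (r = 16 + 0 = 16)
a(h) = (-7 + h)*(23 + h) (a(h) = (h - 7)*(h + (7 + 16)) = (-7 + h)*(h + 23) = (-7 + h)*(23 + h))
a(4) - 1*79 = (-161 + 4**2 + 16*4) - 1*79 = (-161 + 16 + 64) - 79 = -81 - 79 = -160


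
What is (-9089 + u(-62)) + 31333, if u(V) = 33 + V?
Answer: 22215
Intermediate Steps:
(-9089 + u(-62)) + 31333 = (-9089 + (33 - 62)) + 31333 = (-9089 - 29) + 31333 = -9118 + 31333 = 22215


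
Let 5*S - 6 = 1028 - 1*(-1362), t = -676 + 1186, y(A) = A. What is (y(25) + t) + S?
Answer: 5071/5 ≈ 1014.2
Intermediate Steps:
t = 510
S = 2396/5 (S = 6/5 + (1028 - 1*(-1362))/5 = 6/5 + (1028 + 1362)/5 = 6/5 + (1/5)*2390 = 6/5 + 478 = 2396/5 ≈ 479.20)
(y(25) + t) + S = (25 + 510) + 2396/5 = 535 + 2396/5 = 5071/5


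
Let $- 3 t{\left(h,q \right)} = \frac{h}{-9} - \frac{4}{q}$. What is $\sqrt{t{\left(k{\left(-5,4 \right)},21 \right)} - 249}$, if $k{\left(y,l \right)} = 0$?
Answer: $\frac{i \sqrt{109781}}{21} \approx 15.778 i$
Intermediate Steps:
$t{\left(h,q \right)} = \frac{h}{27} + \frac{4}{3 q}$ ($t{\left(h,q \right)} = - \frac{\frac{h}{-9} - \frac{4}{q}}{3} = - \frac{h \left(- \frac{1}{9}\right) - \frac{4}{q}}{3} = - \frac{- \frac{h}{9} - \frac{4}{q}}{3} = - \frac{- \frac{4}{q} - \frac{h}{9}}{3} = \frac{h}{27} + \frac{4}{3 q}$)
$\sqrt{t{\left(k{\left(-5,4 \right)},21 \right)} - 249} = \sqrt{\frac{36 + 0 \cdot 21}{27 \cdot 21} - 249} = \sqrt{\frac{1}{27} \cdot \frac{1}{21} \left(36 + 0\right) - 249} = \sqrt{\frac{1}{27} \cdot \frac{1}{21} \cdot 36 - 249} = \sqrt{\frac{4}{63} - 249} = \sqrt{- \frac{15683}{63}} = \frac{i \sqrt{109781}}{21}$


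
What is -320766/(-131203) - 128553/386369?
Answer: 107067499395/50692771907 ≈ 2.1121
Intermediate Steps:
-320766/(-131203) - 128553/386369 = -320766*(-1/131203) - 128553*1/386369 = 320766/131203 - 128553/386369 = 107067499395/50692771907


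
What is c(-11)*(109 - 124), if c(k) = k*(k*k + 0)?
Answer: 19965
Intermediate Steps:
c(k) = k**3 (c(k) = k*(k**2 + 0) = k*k**2 = k**3)
c(-11)*(109 - 124) = (-11)**3*(109 - 124) = -1331*(-15) = 19965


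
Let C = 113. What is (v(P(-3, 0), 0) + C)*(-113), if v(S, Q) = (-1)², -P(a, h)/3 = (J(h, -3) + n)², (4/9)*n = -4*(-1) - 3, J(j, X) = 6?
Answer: -12882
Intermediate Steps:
n = 9/4 (n = 9*(-4*(-1) - 3)/4 = 9*(4 - 3)/4 = (9/4)*1 = 9/4 ≈ 2.2500)
P(a, h) = -3267/16 (P(a, h) = -3*(6 + 9/4)² = -3*(33/4)² = -3*1089/16 = -3267/16)
v(S, Q) = 1
(v(P(-3, 0), 0) + C)*(-113) = (1 + 113)*(-113) = 114*(-113) = -12882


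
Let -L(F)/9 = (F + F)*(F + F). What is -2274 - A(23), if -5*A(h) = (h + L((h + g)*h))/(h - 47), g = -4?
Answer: 6601981/120 ≈ 55017.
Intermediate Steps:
L(F) = -36*F**2 (L(F) = -9*(F + F)*(F + F) = -9*2*F*2*F = -36*F**2)
A(h) = -(h - 36*h**2*(-4 + h)**2)/(5*(-47 + h)) (A(h) = -(h - 36*h**2*(h - 4)**2)/(5*(h - 47)) = -(h - 36*h**2*(-4 + h)**2)/(5*(-47 + h)))
-2274 - A(23) = -2274 - 23*(-1 + 36*23*(-4 + 23)**2)/(5*(-47 + 23)) = -2274 - 23*(-1 + 36*23*19**2)/(5*(-24)) = -2274 - 23*(-1)*(-1 + 36*23*361)/(5*24) = -2274 - 23*(-1)*(-1 + 298908)/(5*24) = -2274 - 23*(-1)*298907/(5*24) = -2274 - 1*(-6874861/120) = -2274 + 6874861/120 = 6601981/120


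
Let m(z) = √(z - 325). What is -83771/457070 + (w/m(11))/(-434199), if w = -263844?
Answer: -83771/457070 - 43974*I*√314/22723081 ≈ -0.18328 - 0.034292*I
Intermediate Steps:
m(z) = √(-325 + z)
-83771/457070 + (w/m(11))/(-434199) = -83771/457070 - 263844/√(-325 + 11)/(-434199) = -83771*1/457070 - 263844*(-I*√314/314)*(-1/434199) = -83771/457070 - 263844*(-I*√314/314)*(-1/434199) = -83771/457070 - (-131922)*I*√314/157*(-1/434199) = -83771/457070 + (131922*I*√314/157)*(-1/434199) = -83771/457070 - 43974*I*√314/22723081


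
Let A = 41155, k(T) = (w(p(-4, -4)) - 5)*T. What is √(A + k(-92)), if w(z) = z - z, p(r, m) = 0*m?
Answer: √41615 ≈ 204.00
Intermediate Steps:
p(r, m) = 0
w(z) = 0
k(T) = -5*T (k(T) = (0 - 5)*T = -5*T)
√(A + k(-92)) = √(41155 - 5*(-92)) = √(41155 + 460) = √41615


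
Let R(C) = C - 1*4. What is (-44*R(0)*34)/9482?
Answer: 272/431 ≈ 0.63109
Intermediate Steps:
R(C) = -4 + C (R(C) = C - 4 = -4 + C)
(-44*R(0)*34)/9482 = (-44*(-4 + 0)*34)/9482 = (-44*(-4)*34)*(1/9482) = (176*34)*(1/9482) = 5984*(1/9482) = 272/431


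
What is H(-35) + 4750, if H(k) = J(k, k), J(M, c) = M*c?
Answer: 5975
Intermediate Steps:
H(k) = k² (H(k) = k*k = k²)
H(-35) + 4750 = (-35)² + 4750 = 1225 + 4750 = 5975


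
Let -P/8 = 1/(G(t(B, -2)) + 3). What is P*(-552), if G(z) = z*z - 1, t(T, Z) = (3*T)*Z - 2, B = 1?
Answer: 736/11 ≈ 66.909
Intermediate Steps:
t(T, Z) = -2 + 3*T*Z (t(T, Z) = 3*T*Z - 2 = -2 + 3*T*Z)
G(z) = -1 + z² (G(z) = z² - 1 = -1 + z²)
P = -4/33 (P = -8/((-1 + (-2 + 3*1*(-2))²) + 3) = -8/((-1 + (-2 - 6)²) + 3) = -8/((-1 + (-8)²) + 3) = -8/((-1 + 64) + 3) = -8/(63 + 3) = -8/66 = -8*1/66 = -4/33 ≈ -0.12121)
P*(-552) = -4/33*(-552) = 736/11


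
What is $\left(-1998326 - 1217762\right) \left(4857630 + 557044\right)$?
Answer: $-17414068075312$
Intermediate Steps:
$\left(-1998326 - 1217762\right) \left(4857630 + 557044\right) = \left(-3216088\right) 5414674 = -17414068075312$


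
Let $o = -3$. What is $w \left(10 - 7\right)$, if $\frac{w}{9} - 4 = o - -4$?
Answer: $135$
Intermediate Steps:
$w = 45$ ($w = 36 + 9 \left(-3 - -4\right) = 36 + 9 \left(-3 + 4\right) = 36 + 9 \cdot 1 = 36 + 9 = 45$)
$w \left(10 - 7\right) = 45 \left(10 - 7\right) = 45 \cdot 3 = 135$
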